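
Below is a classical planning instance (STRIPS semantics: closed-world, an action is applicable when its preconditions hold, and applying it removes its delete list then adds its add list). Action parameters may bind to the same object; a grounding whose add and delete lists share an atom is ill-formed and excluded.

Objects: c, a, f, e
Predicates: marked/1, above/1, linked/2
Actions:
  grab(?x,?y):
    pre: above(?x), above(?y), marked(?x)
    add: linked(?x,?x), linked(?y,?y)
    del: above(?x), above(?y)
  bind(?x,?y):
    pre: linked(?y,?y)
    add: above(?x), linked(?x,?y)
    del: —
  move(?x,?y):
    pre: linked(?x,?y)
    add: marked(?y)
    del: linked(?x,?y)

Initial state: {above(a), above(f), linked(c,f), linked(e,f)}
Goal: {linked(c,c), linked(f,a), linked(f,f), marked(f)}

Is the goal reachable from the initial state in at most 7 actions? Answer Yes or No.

Yes

1. move(c,f)  →  {above(a), above(f), linked(e,f), marked(f)}
2. grab(f,a)  →  {linked(a,a), linked(e,f), linked(f,f), marked(f)}
3. bind(c,a)  →  {above(c), linked(a,a), linked(c,a), linked(e,f), linked(f,f), marked(f)}
4. bind(f,a)  →  {above(c), above(f), linked(a,a), linked(c,a), linked(e,f), linked(f,a), linked(f,f), marked(f)}
5. grab(f,c)  →  {linked(a,a), linked(c,a), linked(c,c), linked(e,f), linked(f,a), linked(f,f), marked(f)}
optimal plan length = 5; 5 ≤ 7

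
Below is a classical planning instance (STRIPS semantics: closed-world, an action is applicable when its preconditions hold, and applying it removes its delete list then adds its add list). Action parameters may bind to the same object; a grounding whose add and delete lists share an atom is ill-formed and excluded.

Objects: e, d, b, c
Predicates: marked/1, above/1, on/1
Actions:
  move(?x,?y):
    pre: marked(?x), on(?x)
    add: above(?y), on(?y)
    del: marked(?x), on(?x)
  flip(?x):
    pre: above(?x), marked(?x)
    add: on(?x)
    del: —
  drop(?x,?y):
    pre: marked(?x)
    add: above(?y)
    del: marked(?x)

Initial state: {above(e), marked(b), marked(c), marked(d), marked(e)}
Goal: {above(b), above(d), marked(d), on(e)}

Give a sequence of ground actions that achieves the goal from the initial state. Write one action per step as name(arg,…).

flip(e); drop(e,d); drop(b,b)

1. flip(e)  →  {above(e), marked(b), marked(c), marked(d), marked(e), on(e)}
2. drop(e,d)  →  {above(d), above(e), marked(b), marked(c), marked(d), on(e)}
3. drop(b,b)  →  {above(b), above(d), above(e), marked(c), marked(d), on(e)}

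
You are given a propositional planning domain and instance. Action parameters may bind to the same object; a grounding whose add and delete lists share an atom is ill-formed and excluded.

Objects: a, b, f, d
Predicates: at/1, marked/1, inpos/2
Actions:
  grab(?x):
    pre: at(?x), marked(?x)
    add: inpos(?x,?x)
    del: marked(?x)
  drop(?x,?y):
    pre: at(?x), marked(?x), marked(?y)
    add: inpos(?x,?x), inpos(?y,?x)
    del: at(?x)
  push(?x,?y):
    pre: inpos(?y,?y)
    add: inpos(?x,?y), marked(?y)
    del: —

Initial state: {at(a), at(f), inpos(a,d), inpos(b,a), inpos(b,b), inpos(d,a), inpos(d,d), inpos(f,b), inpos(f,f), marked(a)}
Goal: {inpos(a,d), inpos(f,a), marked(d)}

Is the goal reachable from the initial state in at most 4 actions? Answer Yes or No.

Yes

1. grab(a)  →  {at(a), at(f), inpos(a,a), inpos(a,d), inpos(b,a), inpos(b,b), inpos(d,a), inpos(d,d), inpos(f,b), inpos(f,f)}
2. push(a,d)  →  {at(a), at(f), inpos(a,a), inpos(a,d), inpos(b,a), inpos(b,b), inpos(d,a), inpos(d,d), inpos(f,b), inpos(f,f), marked(d)}
3. push(f,a)  →  {at(a), at(f), inpos(a,a), inpos(a,d), inpos(b,a), inpos(b,b), inpos(d,a), inpos(d,d), inpos(f,a), inpos(f,b), inpos(f,f), marked(a), marked(d)}
optimal plan length = 3; 3 ≤ 4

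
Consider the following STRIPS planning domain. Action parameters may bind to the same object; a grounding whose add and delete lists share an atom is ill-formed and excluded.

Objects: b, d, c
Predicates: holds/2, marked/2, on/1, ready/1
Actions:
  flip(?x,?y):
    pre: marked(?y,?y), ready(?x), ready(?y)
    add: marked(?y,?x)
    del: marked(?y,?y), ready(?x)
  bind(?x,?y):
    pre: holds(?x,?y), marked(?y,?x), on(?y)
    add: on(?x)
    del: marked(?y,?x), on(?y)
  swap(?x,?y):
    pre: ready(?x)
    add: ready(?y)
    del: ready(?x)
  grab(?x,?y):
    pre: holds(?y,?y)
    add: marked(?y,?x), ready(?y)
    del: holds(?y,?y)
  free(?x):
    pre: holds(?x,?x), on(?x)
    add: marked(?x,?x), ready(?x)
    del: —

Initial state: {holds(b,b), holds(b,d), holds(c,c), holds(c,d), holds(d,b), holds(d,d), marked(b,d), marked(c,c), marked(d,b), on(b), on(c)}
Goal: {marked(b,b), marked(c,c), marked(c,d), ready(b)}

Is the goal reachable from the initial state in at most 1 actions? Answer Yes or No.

No

1. grab(b,b)  →  {holds(b,d), holds(c,c), holds(c,d), holds(d,b), holds(d,d), marked(b,b), marked(b,d), marked(c,c), marked(d,b), on(b), on(c), ready(b)}
2. grab(d,c)  →  {holds(b,d), holds(c,d), holds(d,b), holds(d,d), marked(b,b), marked(b,d), marked(c,c), marked(c,d), marked(d,b), on(b), on(c), ready(b), ready(c)}
optimal plan length = 2; 2 > 1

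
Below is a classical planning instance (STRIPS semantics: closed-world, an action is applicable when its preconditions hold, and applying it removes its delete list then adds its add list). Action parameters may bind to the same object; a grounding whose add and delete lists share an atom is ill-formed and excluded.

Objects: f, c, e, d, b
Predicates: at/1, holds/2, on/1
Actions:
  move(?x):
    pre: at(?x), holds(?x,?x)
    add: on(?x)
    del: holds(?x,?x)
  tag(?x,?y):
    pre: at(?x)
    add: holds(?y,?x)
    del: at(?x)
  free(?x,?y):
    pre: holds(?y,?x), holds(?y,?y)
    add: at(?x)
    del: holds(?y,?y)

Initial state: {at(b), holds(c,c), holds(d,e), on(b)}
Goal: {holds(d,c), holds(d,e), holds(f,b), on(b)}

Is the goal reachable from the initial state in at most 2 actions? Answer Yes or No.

No

1. tag(b,f)  →  {holds(c,c), holds(d,e), holds(f,b), on(b)}
2. free(c,c)  →  {at(c), holds(d,e), holds(f,b), on(b)}
3. tag(c,d)  →  {holds(d,c), holds(d,e), holds(f,b), on(b)}
optimal plan length = 3; 3 > 2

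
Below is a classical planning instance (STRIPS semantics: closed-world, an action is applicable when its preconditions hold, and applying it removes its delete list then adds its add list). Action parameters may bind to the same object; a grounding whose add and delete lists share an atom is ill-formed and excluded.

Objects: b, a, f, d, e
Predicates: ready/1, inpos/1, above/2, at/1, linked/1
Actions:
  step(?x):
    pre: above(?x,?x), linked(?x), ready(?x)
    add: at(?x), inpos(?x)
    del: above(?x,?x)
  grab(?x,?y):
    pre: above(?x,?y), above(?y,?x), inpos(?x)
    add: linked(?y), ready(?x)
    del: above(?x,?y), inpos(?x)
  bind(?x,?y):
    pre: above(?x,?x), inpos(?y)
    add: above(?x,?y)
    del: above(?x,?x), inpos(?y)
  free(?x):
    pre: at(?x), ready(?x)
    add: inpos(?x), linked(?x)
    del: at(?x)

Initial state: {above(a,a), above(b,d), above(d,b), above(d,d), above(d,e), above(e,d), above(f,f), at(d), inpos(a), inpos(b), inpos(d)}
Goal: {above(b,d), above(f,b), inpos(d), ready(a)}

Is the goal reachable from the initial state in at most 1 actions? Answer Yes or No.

No

1. grab(a,a)  →  {above(b,d), above(d,b), above(d,d), above(d,e), above(e,d), above(f,f), at(d), inpos(b), inpos(d), linked(a), ready(a)}
2. bind(f,b)  →  {above(b,d), above(d,b), above(d,d), above(d,e), above(e,d), above(f,b), at(d), inpos(d), linked(a), ready(a)}
optimal plan length = 2; 2 > 1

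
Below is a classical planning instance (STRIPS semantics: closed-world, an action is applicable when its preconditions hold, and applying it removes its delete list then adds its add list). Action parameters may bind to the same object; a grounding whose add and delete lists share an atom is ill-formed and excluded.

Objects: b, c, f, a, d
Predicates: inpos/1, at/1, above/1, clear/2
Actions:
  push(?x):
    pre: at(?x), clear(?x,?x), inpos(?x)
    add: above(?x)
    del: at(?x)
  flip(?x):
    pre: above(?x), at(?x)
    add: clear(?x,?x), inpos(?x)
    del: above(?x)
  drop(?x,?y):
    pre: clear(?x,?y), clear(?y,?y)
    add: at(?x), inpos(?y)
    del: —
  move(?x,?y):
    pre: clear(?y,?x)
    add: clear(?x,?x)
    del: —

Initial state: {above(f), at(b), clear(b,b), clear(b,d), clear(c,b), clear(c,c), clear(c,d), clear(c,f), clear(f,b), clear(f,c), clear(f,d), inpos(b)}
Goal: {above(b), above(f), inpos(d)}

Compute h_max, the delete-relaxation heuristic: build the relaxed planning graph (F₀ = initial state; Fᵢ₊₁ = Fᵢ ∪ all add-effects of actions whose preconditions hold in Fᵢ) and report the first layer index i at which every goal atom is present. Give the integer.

F0 = init (12 atoms)
F1 = F0 ∪ {above(b), at(c), at(f), clear(d,d), clear(f,f), inpos(c)}  (18 atoms)
F2 = F1 ∪ {above(c), at(d), inpos(d), inpos(f)}  (22 atoms)
goal ⊆ F2  ⇒  h_max = 2

2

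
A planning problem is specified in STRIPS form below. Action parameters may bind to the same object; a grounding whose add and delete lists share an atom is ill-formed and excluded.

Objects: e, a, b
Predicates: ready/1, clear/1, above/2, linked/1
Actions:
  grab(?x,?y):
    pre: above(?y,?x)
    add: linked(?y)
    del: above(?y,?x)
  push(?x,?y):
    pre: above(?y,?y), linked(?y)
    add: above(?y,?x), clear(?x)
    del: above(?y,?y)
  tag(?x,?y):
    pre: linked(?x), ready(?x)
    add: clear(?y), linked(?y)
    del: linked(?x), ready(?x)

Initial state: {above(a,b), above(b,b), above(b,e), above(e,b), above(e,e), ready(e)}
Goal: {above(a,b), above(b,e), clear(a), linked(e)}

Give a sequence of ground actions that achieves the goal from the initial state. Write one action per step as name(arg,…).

1. grab(b,e)  →  {above(a,b), above(b,b), above(b,e), above(e,e), linked(e), ready(e)}
2. push(a,e)  →  {above(a,b), above(b,b), above(b,e), above(e,a), clear(a), linked(e), ready(e)}

grab(b,e); push(a,e)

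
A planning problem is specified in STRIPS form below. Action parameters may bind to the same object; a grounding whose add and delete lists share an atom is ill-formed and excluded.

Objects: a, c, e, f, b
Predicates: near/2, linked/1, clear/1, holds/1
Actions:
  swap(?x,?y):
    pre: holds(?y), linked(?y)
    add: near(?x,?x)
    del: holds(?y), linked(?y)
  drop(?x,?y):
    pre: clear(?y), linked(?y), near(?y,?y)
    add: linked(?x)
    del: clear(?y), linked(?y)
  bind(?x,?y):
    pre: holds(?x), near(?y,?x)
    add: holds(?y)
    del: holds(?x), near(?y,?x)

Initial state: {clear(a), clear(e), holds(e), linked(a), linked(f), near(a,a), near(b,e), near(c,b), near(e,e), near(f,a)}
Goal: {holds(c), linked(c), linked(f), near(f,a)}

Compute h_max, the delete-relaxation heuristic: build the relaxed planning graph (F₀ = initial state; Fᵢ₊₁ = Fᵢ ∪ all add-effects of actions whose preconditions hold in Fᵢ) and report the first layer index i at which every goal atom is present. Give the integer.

F0 = init (10 atoms)
F1 = F0 ∪ {holds(b), linked(b), linked(c), linked(e)}  (14 atoms)
F2 = F1 ∪ {holds(c), near(b,b), near(c,c), near(f,f)}  (18 atoms)
goal ⊆ F2  ⇒  h_max = 2

2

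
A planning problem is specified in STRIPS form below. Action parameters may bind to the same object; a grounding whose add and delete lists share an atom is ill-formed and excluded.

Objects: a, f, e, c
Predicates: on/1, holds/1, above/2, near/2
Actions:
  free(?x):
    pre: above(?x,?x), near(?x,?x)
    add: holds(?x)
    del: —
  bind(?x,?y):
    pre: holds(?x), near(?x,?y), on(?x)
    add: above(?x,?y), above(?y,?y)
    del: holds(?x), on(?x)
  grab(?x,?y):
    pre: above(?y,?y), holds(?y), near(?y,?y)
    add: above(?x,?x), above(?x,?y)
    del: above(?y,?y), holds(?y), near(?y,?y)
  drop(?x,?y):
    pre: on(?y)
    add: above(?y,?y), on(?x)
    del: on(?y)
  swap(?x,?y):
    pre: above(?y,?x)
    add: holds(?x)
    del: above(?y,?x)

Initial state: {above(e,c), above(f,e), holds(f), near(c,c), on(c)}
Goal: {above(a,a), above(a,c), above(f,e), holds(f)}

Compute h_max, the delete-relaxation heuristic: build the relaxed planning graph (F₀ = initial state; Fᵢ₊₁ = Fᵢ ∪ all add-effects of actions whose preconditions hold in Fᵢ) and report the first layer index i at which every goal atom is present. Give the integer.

F0 = init (5 atoms)
F1 = F0 ∪ {above(c,c), holds(c), holds(e), on(a), on(e), on(f)}  (11 atoms)
F2 = F1 ∪ {above(a,a), above(a,c), above(e,e), above(f,c), above(f,f)}  (16 atoms)
goal ⊆ F2  ⇒  h_max = 2

2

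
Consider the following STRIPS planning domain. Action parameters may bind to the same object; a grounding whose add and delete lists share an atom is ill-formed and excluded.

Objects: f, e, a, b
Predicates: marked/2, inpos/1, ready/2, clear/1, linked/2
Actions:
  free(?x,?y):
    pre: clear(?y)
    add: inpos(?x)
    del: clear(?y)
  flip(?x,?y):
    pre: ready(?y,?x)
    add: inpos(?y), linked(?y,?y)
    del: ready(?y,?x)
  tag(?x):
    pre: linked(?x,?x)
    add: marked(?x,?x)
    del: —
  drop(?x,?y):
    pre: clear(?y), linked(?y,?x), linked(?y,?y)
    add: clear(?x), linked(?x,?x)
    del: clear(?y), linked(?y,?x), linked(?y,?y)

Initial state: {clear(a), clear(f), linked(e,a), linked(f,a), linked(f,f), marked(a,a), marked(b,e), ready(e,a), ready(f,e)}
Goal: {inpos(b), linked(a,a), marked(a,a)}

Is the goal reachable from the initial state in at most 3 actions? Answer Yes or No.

1. free(b,a)  →  {clear(f), inpos(b), linked(e,a), linked(f,a), linked(f,f), marked(a,a), marked(b,e), ready(e,a), ready(f,e)}
2. drop(a,f)  →  {clear(a), inpos(b), linked(a,a), linked(e,a), marked(a,a), marked(b,e), ready(e,a), ready(f,e)}
optimal plan length = 2; 2 ≤ 3

Yes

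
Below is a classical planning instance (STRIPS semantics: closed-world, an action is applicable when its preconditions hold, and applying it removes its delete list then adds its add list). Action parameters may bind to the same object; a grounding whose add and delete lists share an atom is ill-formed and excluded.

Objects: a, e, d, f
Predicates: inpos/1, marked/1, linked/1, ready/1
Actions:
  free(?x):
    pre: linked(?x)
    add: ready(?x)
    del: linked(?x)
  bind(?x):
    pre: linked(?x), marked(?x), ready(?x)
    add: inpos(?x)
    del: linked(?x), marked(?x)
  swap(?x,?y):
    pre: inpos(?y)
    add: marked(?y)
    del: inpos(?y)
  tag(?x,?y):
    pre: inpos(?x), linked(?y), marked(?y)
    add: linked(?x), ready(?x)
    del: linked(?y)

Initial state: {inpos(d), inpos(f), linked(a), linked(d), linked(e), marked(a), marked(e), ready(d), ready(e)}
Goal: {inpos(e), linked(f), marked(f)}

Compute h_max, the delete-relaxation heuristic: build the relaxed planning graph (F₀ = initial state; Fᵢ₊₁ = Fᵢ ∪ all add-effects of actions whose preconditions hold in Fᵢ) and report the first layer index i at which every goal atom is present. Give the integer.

F0 = init (9 atoms)
F1 = F0 ∪ {inpos(e), linked(f), marked(d), marked(f), ready(a), ready(f)}  (15 atoms)
goal ⊆ F1  ⇒  h_max = 1

1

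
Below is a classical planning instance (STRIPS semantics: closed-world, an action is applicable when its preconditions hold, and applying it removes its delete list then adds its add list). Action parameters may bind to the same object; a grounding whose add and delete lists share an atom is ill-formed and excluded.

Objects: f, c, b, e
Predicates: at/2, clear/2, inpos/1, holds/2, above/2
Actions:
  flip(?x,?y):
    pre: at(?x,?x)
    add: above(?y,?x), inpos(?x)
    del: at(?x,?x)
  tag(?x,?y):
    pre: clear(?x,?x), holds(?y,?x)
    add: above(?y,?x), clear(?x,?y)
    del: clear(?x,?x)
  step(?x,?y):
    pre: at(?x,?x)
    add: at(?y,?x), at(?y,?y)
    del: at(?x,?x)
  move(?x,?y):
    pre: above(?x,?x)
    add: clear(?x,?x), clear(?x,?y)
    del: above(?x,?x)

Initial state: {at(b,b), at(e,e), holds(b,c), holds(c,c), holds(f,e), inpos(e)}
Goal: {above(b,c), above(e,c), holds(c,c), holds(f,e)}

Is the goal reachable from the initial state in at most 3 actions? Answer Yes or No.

1. step(b,c)  →  {at(c,b), at(c,c), at(e,e), holds(b,c), holds(c,c), holds(f,e), inpos(e)}
2. flip(c,b)  →  {above(b,c), at(c,b), at(e,e), holds(b,c), holds(c,c), holds(f,e), inpos(c), inpos(e)}
3. step(e,c)  →  {above(b,c), at(c,b), at(c,c), at(c,e), holds(b,c), holds(c,c), holds(f,e), inpos(c), inpos(e)}
4. flip(c,e)  →  {above(b,c), above(e,c), at(c,b), at(c,e), holds(b,c), holds(c,c), holds(f,e), inpos(c), inpos(e)}
optimal plan length = 4; 4 > 3

No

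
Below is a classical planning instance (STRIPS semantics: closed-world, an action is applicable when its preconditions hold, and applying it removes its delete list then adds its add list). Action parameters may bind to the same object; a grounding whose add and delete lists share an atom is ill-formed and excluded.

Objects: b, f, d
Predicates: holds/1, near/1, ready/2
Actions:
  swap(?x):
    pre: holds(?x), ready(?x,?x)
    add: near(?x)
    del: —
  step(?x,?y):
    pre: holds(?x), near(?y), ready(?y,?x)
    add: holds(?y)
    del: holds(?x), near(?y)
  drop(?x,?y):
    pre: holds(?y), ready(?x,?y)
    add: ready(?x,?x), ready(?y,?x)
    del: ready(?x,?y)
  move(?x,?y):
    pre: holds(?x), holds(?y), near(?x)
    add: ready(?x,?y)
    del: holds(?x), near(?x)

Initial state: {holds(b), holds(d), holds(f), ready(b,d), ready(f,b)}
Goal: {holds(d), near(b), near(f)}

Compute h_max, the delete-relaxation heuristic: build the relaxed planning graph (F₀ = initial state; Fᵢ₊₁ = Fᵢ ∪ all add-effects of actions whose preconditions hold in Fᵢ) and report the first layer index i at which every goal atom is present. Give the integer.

F0 = init (5 atoms)
F1 = F0 ∪ {ready(b,b), ready(b,f), ready(d,b), ready(f,f)}  (9 atoms)
F2 = F1 ∪ {near(b), near(f), ready(d,d)}  (12 atoms)
goal ⊆ F2  ⇒  h_max = 2

2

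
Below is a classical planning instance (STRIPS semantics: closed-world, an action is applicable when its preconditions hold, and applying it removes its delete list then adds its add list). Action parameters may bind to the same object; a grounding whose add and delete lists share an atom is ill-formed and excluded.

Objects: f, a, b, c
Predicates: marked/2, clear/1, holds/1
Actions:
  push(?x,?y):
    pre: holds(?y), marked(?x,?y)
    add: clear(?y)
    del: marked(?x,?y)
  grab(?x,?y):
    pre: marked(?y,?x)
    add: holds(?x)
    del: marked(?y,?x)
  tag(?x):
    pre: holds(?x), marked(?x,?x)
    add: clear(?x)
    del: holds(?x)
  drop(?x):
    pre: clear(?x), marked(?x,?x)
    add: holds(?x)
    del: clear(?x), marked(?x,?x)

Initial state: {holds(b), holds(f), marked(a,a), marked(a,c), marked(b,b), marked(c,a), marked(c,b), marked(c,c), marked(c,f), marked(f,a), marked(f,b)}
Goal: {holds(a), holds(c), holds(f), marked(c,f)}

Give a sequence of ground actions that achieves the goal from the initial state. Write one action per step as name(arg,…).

1. grab(a,f)  →  {holds(a), holds(b), holds(f), marked(a,a), marked(a,c), marked(b,b), marked(c,a), marked(c,b), marked(c,c), marked(c,f), marked(f,b)}
2. grab(c,a)  →  {holds(a), holds(b), holds(c), holds(f), marked(a,a), marked(b,b), marked(c,a), marked(c,b), marked(c,c), marked(c,f), marked(f,b)}

grab(a,f); grab(c,a)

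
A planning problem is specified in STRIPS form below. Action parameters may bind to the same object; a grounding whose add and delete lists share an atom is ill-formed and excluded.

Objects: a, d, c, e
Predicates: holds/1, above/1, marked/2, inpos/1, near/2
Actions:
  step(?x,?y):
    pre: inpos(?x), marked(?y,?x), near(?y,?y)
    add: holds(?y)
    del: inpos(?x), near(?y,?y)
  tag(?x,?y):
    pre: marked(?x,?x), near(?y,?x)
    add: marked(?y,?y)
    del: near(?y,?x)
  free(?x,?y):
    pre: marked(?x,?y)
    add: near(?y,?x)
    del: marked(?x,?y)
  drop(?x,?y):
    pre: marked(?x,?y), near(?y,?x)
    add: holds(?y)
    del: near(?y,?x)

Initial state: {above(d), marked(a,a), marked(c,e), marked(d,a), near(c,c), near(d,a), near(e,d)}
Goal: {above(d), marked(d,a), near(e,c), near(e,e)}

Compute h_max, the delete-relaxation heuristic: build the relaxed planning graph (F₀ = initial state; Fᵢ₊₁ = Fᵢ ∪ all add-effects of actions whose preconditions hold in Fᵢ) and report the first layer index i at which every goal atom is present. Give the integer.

3

F0 = init (7 atoms)
F1 = F0 ∪ {marked(d,d), near(a,a), near(a,d), near(e,c)}  (11 atoms)
F2 = F1 ∪ {holds(a), holds(e), marked(e,e), near(d,d)}  (15 atoms)
F3 = F2 ∪ {holds(d), near(e,e)}  (17 atoms)
goal ⊆ F3  ⇒  h_max = 3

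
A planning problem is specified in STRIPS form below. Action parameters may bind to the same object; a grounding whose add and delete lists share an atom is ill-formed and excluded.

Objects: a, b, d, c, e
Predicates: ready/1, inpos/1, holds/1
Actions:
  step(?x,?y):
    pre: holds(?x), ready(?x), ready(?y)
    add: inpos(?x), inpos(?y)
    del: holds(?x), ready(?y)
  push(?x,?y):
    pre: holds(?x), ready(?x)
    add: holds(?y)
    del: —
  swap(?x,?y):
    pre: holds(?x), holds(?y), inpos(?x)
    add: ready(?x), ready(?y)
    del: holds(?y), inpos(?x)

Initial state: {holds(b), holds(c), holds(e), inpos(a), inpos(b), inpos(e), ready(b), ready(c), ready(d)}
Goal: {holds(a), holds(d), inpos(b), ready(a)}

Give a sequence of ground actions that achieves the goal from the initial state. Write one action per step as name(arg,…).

1. push(b,a)  →  {holds(a), holds(b), holds(c), holds(e), inpos(a), inpos(b), inpos(e), ready(b), ready(c), ready(d)}
2. push(b,d)  →  {holds(a), holds(b), holds(c), holds(d), holds(e), inpos(a), inpos(b), inpos(e), ready(b), ready(c), ready(d)}
3. swap(a,b)  →  {holds(a), holds(c), holds(d), holds(e), inpos(b), inpos(e), ready(a), ready(b), ready(c), ready(d)}

push(b,a); push(b,d); swap(a,b)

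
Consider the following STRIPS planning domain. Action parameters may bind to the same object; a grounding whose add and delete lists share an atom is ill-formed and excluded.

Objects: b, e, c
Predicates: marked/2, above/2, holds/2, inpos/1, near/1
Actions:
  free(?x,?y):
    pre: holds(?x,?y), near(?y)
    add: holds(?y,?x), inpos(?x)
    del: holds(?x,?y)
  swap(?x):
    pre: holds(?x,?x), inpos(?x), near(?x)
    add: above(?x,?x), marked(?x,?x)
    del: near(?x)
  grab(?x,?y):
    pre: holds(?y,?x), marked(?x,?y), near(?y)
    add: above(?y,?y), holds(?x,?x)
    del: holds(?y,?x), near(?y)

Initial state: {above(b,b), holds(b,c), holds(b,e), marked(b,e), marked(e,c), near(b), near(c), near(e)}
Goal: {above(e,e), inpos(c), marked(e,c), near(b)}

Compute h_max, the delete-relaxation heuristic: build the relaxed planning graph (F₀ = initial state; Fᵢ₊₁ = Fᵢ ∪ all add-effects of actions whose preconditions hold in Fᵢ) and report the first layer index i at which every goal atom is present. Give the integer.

F0 = init (8 atoms)
F1 = F0 ∪ {holds(c,b), holds(e,b), inpos(b)}  (11 atoms)
F2 = F1 ∪ {above(e,e), holds(b,b), inpos(c), inpos(e)}  (15 atoms)
goal ⊆ F2  ⇒  h_max = 2

2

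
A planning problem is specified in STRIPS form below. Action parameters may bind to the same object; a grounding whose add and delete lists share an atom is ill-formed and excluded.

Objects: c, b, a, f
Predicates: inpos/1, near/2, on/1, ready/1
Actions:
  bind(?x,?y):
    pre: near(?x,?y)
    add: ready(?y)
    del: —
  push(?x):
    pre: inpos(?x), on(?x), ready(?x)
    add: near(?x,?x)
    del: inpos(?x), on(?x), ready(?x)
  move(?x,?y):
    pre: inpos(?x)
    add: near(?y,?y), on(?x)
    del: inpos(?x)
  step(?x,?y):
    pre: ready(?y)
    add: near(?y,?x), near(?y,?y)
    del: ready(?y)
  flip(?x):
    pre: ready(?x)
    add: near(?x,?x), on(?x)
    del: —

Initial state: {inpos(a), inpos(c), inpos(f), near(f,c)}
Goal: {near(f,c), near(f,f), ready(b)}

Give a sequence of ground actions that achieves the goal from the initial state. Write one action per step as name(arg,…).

move(c,b); bind(b,b); move(a,f)

1. move(c,b)  →  {inpos(a), inpos(f), near(b,b), near(f,c), on(c)}
2. bind(b,b)  →  {inpos(a), inpos(f), near(b,b), near(f,c), on(c), ready(b)}
3. move(a,f)  →  {inpos(f), near(b,b), near(f,c), near(f,f), on(a), on(c), ready(b)}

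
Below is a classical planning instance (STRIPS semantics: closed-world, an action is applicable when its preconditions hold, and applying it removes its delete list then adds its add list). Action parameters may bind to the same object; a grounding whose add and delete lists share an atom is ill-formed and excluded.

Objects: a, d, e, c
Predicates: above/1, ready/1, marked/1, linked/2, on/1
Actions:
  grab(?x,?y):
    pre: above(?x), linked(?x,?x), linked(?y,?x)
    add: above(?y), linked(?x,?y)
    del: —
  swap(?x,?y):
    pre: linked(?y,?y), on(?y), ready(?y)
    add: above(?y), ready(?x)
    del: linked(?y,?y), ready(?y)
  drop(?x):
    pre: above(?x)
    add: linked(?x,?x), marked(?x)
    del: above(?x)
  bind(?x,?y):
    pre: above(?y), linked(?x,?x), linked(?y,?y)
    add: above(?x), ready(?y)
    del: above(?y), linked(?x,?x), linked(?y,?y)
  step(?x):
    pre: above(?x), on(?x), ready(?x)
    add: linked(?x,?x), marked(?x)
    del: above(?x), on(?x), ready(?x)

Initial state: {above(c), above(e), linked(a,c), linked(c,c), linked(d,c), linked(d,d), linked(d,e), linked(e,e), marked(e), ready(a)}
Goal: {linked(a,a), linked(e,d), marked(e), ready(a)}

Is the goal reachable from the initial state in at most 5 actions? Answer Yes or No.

Yes

1. grab(e,d)  →  {above(c), above(d), above(e), linked(a,c), linked(c,c), linked(d,c), linked(d,d), linked(d,e), linked(e,d), linked(e,e), marked(e), ready(a)}
2. grab(c,a)  →  {above(a), above(c), above(d), above(e), linked(a,c), linked(c,a), linked(c,c), linked(d,c), linked(d,d), linked(d,e), linked(e,d), linked(e,e), marked(e), ready(a)}
3. drop(a)  →  {above(c), above(d), above(e), linked(a,a), linked(a,c), linked(c,a), linked(c,c), linked(d,c), linked(d,d), linked(d,e), linked(e,d), linked(e,e), marked(a), marked(e), ready(a)}
optimal plan length = 3; 3 ≤ 5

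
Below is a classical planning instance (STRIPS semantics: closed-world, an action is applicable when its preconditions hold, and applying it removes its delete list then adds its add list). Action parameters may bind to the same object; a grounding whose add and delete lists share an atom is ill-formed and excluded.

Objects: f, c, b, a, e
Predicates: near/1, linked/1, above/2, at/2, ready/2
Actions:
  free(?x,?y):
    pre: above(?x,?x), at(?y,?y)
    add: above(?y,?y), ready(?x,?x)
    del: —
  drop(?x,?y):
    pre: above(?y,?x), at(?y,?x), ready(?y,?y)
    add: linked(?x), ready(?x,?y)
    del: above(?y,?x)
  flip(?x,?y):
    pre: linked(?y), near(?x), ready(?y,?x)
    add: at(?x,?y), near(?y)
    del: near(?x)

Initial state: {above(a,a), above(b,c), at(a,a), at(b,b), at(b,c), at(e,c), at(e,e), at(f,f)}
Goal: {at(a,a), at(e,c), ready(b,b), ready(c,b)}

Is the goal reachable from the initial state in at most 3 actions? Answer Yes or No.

1. free(a,b)  →  {above(a,a), above(b,b), above(b,c), at(a,a), at(b,b), at(b,c), at(e,c), at(e,e), at(f,f), ready(a,a)}
2. free(b,f)  →  {above(a,a), above(b,b), above(b,c), above(f,f), at(a,a), at(b,b), at(b,c), at(e,c), at(e,e), at(f,f), ready(a,a), ready(b,b)}
3. drop(c,b)  →  {above(a,a), above(b,b), above(f,f), at(a,a), at(b,b), at(b,c), at(e,c), at(e,e), at(f,f), linked(c), ready(a,a), ready(b,b), ready(c,b)}
optimal plan length = 3; 3 ≤ 3

Yes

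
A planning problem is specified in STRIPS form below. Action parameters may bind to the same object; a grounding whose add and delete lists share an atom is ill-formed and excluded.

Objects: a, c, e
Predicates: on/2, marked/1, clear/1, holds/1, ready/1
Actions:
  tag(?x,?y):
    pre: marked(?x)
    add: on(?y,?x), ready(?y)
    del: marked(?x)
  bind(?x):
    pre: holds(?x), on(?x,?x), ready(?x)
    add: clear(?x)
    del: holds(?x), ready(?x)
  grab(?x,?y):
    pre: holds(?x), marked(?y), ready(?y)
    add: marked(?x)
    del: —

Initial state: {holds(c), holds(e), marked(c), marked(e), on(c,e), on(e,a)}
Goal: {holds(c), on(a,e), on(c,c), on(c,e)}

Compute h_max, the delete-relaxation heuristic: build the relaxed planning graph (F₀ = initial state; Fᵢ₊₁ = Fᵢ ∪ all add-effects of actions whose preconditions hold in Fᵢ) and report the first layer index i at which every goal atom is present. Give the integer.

1

F0 = init (6 atoms)
F1 = F0 ∪ {on(a,c), on(a,e), on(c,c), on(e,c), on(e,e), ready(a), ready(c), ready(e)}  (14 atoms)
goal ⊆ F1  ⇒  h_max = 1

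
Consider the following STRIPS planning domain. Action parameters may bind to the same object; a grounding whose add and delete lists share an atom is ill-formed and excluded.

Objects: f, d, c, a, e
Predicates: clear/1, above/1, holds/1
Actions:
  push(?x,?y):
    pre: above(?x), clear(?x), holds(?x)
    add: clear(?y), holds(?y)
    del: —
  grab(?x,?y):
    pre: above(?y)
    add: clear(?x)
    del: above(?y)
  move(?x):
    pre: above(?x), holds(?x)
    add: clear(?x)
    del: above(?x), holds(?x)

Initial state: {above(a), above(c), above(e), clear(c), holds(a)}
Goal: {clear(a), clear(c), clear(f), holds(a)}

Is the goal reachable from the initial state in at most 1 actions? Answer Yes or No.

1. grab(f,c)  →  {above(a), above(e), clear(c), clear(f), holds(a)}
2. grab(a,a)  →  {above(e), clear(a), clear(c), clear(f), holds(a)}
optimal plan length = 2; 2 > 1

No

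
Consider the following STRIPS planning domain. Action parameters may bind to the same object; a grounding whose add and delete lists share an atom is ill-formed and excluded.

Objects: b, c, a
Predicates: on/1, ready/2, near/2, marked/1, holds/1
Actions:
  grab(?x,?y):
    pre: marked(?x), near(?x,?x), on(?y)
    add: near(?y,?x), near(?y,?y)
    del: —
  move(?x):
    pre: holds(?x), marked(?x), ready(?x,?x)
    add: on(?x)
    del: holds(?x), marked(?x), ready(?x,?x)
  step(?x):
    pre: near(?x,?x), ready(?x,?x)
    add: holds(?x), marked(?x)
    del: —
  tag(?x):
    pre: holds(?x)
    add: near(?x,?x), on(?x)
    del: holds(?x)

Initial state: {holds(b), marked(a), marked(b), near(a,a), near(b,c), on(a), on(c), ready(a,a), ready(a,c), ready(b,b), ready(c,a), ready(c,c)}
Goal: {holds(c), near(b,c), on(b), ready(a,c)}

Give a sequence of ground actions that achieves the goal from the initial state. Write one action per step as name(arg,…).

1. grab(a,c)  →  {holds(b), marked(a), marked(b), near(a,a), near(b,c), near(c,a), near(c,c), on(a), on(c), ready(a,a), ready(a,c), ready(b,b), ready(c,a), ready(c,c)}
2. move(b)  →  {marked(a), near(a,a), near(b,c), near(c,a), near(c,c), on(a), on(b), on(c), ready(a,a), ready(a,c), ready(c,a), ready(c,c)}
3. step(c)  →  {holds(c), marked(a), marked(c), near(a,a), near(b,c), near(c,a), near(c,c), on(a), on(b), on(c), ready(a,a), ready(a,c), ready(c,a), ready(c,c)}

grab(a,c); move(b); step(c)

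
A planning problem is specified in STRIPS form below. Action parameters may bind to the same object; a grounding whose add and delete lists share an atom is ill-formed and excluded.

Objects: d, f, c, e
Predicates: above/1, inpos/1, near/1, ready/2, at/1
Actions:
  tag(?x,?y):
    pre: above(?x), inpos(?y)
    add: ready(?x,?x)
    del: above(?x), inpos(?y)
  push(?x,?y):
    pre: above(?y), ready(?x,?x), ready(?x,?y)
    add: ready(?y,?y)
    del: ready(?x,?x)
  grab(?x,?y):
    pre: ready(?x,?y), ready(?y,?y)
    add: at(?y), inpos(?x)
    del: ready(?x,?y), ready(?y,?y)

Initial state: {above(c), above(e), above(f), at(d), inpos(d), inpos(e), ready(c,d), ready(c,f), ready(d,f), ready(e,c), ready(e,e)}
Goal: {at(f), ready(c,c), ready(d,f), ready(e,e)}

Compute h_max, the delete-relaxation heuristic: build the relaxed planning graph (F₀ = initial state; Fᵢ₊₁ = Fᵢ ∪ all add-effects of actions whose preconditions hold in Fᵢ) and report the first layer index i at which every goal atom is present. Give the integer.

F0 = init (11 atoms)
F1 = F0 ∪ {at(e), ready(c,c), ready(f,f)}  (14 atoms)
F2 = F1 ∪ {at(c), at(f), inpos(c), inpos(f)}  (18 atoms)
goal ⊆ F2  ⇒  h_max = 2

2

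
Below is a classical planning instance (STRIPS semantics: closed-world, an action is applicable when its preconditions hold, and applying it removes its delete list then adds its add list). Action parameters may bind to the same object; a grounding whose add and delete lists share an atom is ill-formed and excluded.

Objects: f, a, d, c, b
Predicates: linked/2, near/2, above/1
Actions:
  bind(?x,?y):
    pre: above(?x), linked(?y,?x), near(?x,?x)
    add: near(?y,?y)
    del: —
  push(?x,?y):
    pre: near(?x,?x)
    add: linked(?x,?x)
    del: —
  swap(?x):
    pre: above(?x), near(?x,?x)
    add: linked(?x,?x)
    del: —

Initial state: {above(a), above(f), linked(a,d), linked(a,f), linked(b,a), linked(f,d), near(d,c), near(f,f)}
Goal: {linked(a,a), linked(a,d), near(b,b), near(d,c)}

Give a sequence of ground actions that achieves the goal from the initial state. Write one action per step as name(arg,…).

bind(f,a); bind(a,b); push(a,f)

1. bind(f,a)  →  {above(a), above(f), linked(a,d), linked(a,f), linked(b,a), linked(f,d), near(a,a), near(d,c), near(f,f)}
2. bind(a,b)  →  {above(a), above(f), linked(a,d), linked(a,f), linked(b,a), linked(f,d), near(a,a), near(b,b), near(d,c), near(f,f)}
3. push(a,f)  →  {above(a), above(f), linked(a,a), linked(a,d), linked(a,f), linked(b,a), linked(f,d), near(a,a), near(b,b), near(d,c), near(f,f)}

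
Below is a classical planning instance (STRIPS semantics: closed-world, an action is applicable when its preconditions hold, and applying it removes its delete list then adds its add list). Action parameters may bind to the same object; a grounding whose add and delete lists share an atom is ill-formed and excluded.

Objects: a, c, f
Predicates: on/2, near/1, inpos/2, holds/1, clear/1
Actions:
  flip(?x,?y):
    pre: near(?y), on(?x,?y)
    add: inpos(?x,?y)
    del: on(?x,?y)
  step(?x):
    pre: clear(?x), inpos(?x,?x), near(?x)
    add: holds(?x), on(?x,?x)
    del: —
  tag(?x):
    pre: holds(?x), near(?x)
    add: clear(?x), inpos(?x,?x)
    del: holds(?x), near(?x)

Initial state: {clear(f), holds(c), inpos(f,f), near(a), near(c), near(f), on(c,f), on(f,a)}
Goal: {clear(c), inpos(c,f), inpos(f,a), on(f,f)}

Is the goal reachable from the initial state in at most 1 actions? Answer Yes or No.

1. flip(c,f)  →  {clear(f), holds(c), inpos(c,f), inpos(f,f), near(a), near(c), near(f), on(f,a)}
2. flip(f,a)  →  {clear(f), holds(c), inpos(c,f), inpos(f,a), inpos(f,f), near(a), near(c), near(f)}
3. step(f)  →  {clear(f), holds(c), holds(f), inpos(c,f), inpos(f,a), inpos(f,f), near(a), near(c), near(f), on(f,f)}
4. tag(c)  →  {clear(c), clear(f), holds(f), inpos(c,c), inpos(c,f), inpos(f,a), inpos(f,f), near(a), near(f), on(f,f)}
optimal plan length = 4; 4 > 1

No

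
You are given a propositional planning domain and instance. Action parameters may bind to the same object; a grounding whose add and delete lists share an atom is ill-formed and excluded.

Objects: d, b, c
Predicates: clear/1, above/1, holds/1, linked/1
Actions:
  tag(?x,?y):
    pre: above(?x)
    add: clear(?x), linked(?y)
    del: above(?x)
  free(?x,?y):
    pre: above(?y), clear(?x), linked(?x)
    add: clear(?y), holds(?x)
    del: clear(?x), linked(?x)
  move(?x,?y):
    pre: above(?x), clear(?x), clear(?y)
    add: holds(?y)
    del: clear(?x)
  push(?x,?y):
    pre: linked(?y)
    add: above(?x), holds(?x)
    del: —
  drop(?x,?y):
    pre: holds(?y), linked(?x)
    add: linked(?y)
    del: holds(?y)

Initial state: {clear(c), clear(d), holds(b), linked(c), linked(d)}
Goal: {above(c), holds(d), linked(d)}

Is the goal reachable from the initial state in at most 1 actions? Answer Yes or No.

No

1. push(d,d)  →  {above(d), clear(c), clear(d), holds(b), holds(d), linked(c), linked(d)}
2. push(c,d)  →  {above(c), above(d), clear(c), clear(d), holds(b), holds(c), holds(d), linked(c), linked(d)}
optimal plan length = 2; 2 > 1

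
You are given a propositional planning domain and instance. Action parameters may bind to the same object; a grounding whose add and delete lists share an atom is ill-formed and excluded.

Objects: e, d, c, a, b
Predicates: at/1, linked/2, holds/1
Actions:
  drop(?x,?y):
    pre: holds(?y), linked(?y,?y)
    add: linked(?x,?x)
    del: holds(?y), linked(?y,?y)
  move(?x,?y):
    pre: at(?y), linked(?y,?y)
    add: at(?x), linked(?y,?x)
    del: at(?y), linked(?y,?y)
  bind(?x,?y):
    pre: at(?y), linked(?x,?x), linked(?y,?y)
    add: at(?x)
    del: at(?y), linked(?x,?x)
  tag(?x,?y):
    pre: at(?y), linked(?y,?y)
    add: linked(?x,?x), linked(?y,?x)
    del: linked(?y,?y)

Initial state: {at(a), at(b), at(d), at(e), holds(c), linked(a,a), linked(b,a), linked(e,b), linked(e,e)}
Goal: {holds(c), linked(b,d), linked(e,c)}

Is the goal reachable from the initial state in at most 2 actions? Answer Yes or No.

No

1. move(c,e)  →  {at(a), at(b), at(c), at(d), holds(c), linked(a,a), linked(b,a), linked(e,b), linked(e,c)}
2. tag(b,a)  →  {at(a), at(b), at(c), at(d), holds(c), linked(a,b), linked(b,a), linked(b,b), linked(e,b), linked(e,c)}
3. move(d,b)  →  {at(a), at(c), at(d), holds(c), linked(a,b), linked(b,a), linked(b,d), linked(e,b), linked(e,c)}
optimal plan length = 3; 3 > 2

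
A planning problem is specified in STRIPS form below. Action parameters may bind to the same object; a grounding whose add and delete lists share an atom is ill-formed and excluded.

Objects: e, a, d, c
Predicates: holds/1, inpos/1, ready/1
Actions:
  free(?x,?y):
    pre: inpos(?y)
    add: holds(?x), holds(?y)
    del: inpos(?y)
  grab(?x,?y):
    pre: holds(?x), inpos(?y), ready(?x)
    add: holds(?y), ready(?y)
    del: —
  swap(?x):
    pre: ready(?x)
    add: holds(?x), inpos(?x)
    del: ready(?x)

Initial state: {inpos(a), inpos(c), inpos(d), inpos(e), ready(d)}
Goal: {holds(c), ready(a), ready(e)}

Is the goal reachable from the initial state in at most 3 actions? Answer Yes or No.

Yes

1. free(d,c)  →  {holds(c), holds(d), inpos(a), inpos(d), inpos(e), ready(d)}
2. grab(d,e)  →  {holds(c), holds(d), holds(e), inpos(a), inpos(d), inpos(e), ready(d), ready(e)}
3. grab(e,a)  →  {holds(a), holds(c), holds(d), holds(e), inpos(a), inpos(d), inpos(e), ready(a), ready(d), ready(e)}
optimal plan length = 3; 3 ≤ 3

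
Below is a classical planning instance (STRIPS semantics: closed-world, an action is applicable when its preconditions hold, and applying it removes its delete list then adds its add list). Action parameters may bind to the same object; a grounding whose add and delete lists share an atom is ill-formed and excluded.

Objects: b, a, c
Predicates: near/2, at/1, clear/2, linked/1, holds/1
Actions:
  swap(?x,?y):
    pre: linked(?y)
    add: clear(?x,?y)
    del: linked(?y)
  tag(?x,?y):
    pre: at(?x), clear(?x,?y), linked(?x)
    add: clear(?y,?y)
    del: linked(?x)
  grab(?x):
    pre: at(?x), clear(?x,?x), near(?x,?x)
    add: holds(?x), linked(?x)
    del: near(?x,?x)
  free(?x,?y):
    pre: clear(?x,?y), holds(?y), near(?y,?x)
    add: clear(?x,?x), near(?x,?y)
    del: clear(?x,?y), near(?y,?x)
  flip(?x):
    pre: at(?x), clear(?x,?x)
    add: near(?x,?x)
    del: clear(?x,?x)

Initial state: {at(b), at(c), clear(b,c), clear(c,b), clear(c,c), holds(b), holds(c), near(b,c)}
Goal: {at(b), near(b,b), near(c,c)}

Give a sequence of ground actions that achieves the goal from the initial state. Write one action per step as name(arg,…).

1. free(c,b)  →  {at(b), at(c), clear(b,c), clear(c,c), holds(b), holds(c), near(c,b)}
2. free(b,c)  →  {at(b), at(c), clear(b,b), clear(c,c), holds(b), holds(c), near(b,c)}
3. flip(b)  →  {at(b), at(c), clear(c,c), holds(b), holds(c), near(b,b), near(b,c)}
4. flip(c)  →  {at(b), at(c), holds(b), holds(c), near(b,b), near(b,c), near(c,c)}

free(c,b); free(b,c); flip(b); flip(c)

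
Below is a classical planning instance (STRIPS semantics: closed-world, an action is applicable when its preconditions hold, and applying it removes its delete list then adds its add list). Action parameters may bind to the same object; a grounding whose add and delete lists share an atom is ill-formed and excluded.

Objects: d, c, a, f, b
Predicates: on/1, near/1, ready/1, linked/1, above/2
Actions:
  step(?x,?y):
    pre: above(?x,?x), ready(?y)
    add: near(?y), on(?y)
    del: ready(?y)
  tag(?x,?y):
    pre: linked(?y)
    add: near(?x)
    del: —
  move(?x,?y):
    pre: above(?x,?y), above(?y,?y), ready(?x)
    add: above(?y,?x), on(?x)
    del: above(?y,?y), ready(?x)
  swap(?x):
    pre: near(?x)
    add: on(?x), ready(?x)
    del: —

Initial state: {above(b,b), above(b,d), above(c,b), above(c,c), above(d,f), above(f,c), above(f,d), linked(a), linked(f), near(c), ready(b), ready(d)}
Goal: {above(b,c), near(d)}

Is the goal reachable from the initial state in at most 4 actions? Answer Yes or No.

Yes

1. step(c,d)  →  {above(b,b), above(b,d), above(c,b), above(c,c), above(d,f), above(f,c), above(f,d), linked(a), linked(f), near(c), near(d), on(d), ready(b)}
2. swap(c)  →  {above(b,b), above(b,d), above(c,b), above(c,c), above(d,f), above(f,c), above(f,d), linked(a), linked(f), near(c), near(d), on(c), on(d), ready(b), ready(c)}
3. move(c,b)  →  {above(b,c), above(b,d), above(c,b), above(c,c), above(d,f), above(f,c), above(f,d), linked(a), linked(f), near(c), near(d), on(c), on(d), ready(b)}
optimal plan length = 3; 3 ≤ 4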